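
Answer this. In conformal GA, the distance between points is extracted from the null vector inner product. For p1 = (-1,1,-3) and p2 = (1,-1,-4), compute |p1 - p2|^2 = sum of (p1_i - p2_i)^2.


p1 - p2 = (-2, 2, 1)
|p1 - p2|^2 = (-2)^2 + 2^2 + 1^2
= 4 + 4 + 1
= 9


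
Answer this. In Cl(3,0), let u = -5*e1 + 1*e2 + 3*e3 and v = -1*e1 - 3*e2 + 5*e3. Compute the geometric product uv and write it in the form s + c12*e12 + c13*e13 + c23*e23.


In Cl(3,0): e_i^2 = 1, e_ie_j = -e_je_i for i != j.
Scalar part = u . v = (-5)*(-1) + 1*(-3) + 3*5
= 5 + (-3) + 15 = 17
e12 coeff = (-5)*(-3) - 1*(-1) = 15 - (-1) = 16
e13 coeff = (-5)*5 - 3*(-1) = -25 - (-3) = -22
e23 coeff = 1*5 - 3*(-3) = 5 - (-9) = 14
uv = 17 + 16*e12 - 22*e13 + 14*e23


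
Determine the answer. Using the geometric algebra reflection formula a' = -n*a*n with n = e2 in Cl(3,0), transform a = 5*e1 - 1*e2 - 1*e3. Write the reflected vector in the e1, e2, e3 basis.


Reflection formula: a' = -n*a*n, with n = e2 (unit vector, n^2 = 1).
For reflection through hyperplane perp to e2:
The component along e2 flips sign, others stay.
a = (5, -1, -1)
a' = (5, 1, -1)
a' = 5*e1 + 1*e2 - 1*e3


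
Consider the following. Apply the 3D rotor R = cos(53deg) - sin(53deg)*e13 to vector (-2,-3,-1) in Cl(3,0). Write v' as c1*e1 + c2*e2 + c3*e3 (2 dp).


Rotor R = cos(53deg) - sin(53deg)*e13
Rotation angle theta = 2 * 53 = 106 degrees in the e13 plane (e1 -> e3).
The component perpendicular to the plane (e2) is invariant: v'_2 = v2 = -3.00
cos(106deg) = -0.2756, sin(106deg) = 0.9613
v'_1 = v1*cos(theta) - v3*sin(theta) = -2*(-0.2756) - (-1)*0.9613 = 1.51
v'_3 = v1*sin(theta) + v3*cos(theta) = -2*0.9613 + (-1)*(-0.2756) = -1.65
v' = 1.51*e1 - 3.00*e2 - 1.65*e3


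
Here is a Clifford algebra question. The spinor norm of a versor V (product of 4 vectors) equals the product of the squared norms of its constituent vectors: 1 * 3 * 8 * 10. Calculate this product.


Spinor norm N(V) = |v1|^2 * |v2|^2 * ... * |v4|^2
= 1 * 3 * 8 * 10
Running product: 1, 3, 24, 240
N(V) = 240


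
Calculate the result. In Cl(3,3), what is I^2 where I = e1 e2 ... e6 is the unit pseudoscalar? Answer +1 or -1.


The pseudoscalar I = e1...e_n (product of all n generators) of Cl(p,q) satisfies I^2 = (-1)^(q + n(n-1)/2).
p = 3, q = 3, n = p + q = 6
n(n-1)/2 = 6 * 5 / 2 = 15
Exponent = q + n(n-1)/2 = 3 + 15 = 18
I^2 = (-1)^18 = +1


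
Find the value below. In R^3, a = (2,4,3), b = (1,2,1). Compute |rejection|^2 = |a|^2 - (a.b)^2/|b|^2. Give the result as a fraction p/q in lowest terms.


|a|^2 = 2^2 + 4^2 + 3^2 = 29
|b|^2 = 1^2 + 2^2 + 1^2 = 6
a . b = 2*1 + 4*2 + 3*1 = 13
(a.b)^2 = 13^2 = 169
|rej|^2 = 29 - 169/6
= (174 - 169)/6
= 5/6
In lowest terms: 5/6


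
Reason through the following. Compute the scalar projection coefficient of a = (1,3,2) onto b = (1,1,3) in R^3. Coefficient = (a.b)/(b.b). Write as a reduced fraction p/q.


Projection coefficient = (a . b) / (b . b)
a . b = 1*1 + 3*1 + 2*3
= 1 + 3 + 6 = 10
b . b = 1^2 + 1^2 + 3^2
= 1 + 1 + 9 = 11
Coefficient = 10/11
In lowest terms: 10/11


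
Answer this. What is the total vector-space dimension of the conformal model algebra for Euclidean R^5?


The conformal model of R^5 uses Cl(6,1): the 5 Euclidean generators plus two extra orthogonal generators e+ (e+^2 = +1) and e- (e-^2 = -1), from which the null vectors e0, einf are built.
Number of generators m = 5 + 2 = 7.
dim Cl(p,q) = 2^m = 2^7 = 128


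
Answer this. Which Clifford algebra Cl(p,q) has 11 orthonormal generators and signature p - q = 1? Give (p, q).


We need p + q = 11 and p - q = 1.
Adding: 2p = 11 + 1 = 12, so p = 6.
Then q = 11 - 6 = 5.
(p, q) = (6, 5)


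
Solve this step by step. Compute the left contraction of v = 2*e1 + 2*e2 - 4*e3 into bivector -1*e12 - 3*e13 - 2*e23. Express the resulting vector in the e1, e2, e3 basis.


Left contraction v _| B = <vB>_1 (grade-1 part of the geometric product vB).
Using e1_|e12 = e2, e2_|e12 = -e1, e1_|e13 = e3, e3_|e13 = -e1, e2_|e23 = e3, e3_|e23 = -e2:
e1 coeff: -v2*b12 - v3*b13 = -(2)*(-1) - (-4)*(-3) = -10
e2 coeff: v1*b12 - v3*b23 = (2)*(-1) - (-4)*(-2) = -10
e3 coeff: v1*b13 + v2*b23 = (2)*(-3) + (2)*(-2) = -10
v _| B = -10*e1 - 10*e2 - 10*e3


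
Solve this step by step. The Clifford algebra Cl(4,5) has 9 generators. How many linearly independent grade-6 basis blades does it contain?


Number of grade-k basis blades in Cl(p,q) with n = p + q is C(n, k).
n = 4 + 5 = 9
C(9, 6) = 9! / (6! * 3!)
= 362880 / (720 * 6)
= 84


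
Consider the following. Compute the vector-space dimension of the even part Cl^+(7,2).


Even subalgebra dimension = 2^(n-1)
n = 7 + 2 = 9
2^(9 - 1) = 2^8 = 256
Verification: sum of C(9,k) for even k = 1 + 36 + 126 + 84 + 9 = 256
Result = 256


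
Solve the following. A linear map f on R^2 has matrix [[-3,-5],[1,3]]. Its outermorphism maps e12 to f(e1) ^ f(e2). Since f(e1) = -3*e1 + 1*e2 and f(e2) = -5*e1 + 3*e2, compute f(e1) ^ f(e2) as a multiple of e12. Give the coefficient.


The outermorphism of a linear map f sends e1^e2 to f(e1)^f(e2).
f(e1) = -3*e1 + 1*e2
f(e2) = -5*e1 + 3*e2
f(e1) ^ f(e2) = (-3*e1 + 1*e2) ^ (-5*e1 + 3*e2)
= (-3)*3*e12 + 1*(-5)*e21
= (-9 - (-5))*e12
= -4*e12
Coefficient = -4


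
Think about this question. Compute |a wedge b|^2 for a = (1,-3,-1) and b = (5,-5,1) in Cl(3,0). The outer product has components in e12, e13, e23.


a wedge b = (a1*b2 - a2*b1)*e12 + (a1*b3 - a3*b1)*e13 + (a2*b3 - a3*b2)*e23
e12 coeff: 1*(-5) - (-3)*5 = -5 - (-15) = 10
e13 coeff: 1*1 - (-1)*5 = 1 - (-5) = 6
e23 coeff: (-3)*1 - (-1)*(-5) = -3 - 5 = -8
|a wedge b|^2 = 10^2 + 6^2 + (-8)^2
= 100 + 36 + 64
= 200


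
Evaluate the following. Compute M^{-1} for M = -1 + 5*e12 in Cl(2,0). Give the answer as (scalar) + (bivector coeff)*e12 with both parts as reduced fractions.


M = -1 + 5*e12, where e12^2 = -1.
Since M commutes with its reverse ~M = a - b*e12, M * ~M = a^2 - b^2*e12^2 = a^2 + b^2.
So M^{-1} = ~M / (a^2 + b^2) = (a - b*e12)/(a^2 + b^2).
a^2 + b^2 = 1 + 25 = 26
Scalar part = -1/26 = -1/26
Bivector coeff = -5/26 = -5/26
M^{-1} = -1/26 - 5/26*e12


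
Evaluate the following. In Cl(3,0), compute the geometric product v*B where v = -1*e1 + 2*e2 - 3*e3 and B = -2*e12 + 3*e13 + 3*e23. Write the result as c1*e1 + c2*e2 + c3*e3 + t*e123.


vB has grade-1 (vector) and grade-3 (trivector) parts: vB = (v _| B) + (v ^ B).
Vector part <vB>_1:
  e1: -v2*b12 - v3*b13 = -(2)*(-2) - (-3)*(3) = 13
  e2: v1*b12 - v3*b23 = (-1)*(-2) - (-3)*(3) = 11
  e3: v1*b13 + v2*b23 = (-1)*(3) + (2)*(3) = 3
Trivector part <vB>_3:
  e123: v1*b23 - v2*b13 + v3*b12 = (-1)*(3) - (2)*(3) + (-3)*(-2) = -3
vB = 13*e1 + 11*e2 + 3*e3 - 3*e123


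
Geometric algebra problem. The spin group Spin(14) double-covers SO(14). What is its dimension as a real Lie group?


Spin(n) double-covers SO(n); both have Lie algebra so(n) of dimension n(n-1)/2.
n = 14
n(n-1) = 14 * 13 = 182
dim Spin(14) = 182/2 = 91


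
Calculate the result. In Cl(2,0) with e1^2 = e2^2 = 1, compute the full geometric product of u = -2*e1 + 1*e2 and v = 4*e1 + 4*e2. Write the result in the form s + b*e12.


Expand: (-2*e1 + 1*e2)(4*e1 + 4*e2)
= (-2)*4*e1e1 + (-2)*4*e1e2 + 1*4*e2e1 + 1*4*e2e2
Using e1^2 = e2^2 = 1, e2e1 = -e1e2:
Scalar part s = (-2)*4 + 1*4 = -8 + 4 = -4
Bivector part b = (-2)*4 - 1*4 = -8 - 4 = -12
uv = -4 - 12*e12


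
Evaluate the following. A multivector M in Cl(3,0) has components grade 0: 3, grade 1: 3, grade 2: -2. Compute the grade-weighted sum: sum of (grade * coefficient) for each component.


Grade-weighted sum = sum of grade_k * coefficient_k
0*3 = 0
1*3 = 3
2*(-2) = -4
Total = 0 + 3 + (-4) = -1


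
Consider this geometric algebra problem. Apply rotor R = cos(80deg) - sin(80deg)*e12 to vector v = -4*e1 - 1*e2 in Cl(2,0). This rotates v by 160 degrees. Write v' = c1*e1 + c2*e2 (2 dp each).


Rotor R = cos(80deg) - sin(80deg)*e12
Rotation angle theta = 2 * 80 = 160 degrees
v' = R*v*~R rotates v by theta.
cos(160deg) = -0.9397, sin(160deg) = 0.3420
v'_1 = -4*cos(160deg) - (-1)*sin(160deg)
= -4*(-0.9397) - (-1)*0.3420
= 4.10
v'_2 = -4*sin(160deg) + (-1)*cos(160deg)
= -4*0.3420 + (-1)*(-0.9397)
= -0.43
v' = 4.10*e1 - 0.43*e2


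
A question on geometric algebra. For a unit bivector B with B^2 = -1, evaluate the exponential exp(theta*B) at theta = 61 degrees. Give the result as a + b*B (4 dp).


For a unit bivector B with B^2 = -1, the exponential series gives
e^(theta*B) = cos(theta) + sin(theta)*B (the GA analogue of Euler's formula).
theta = 61 degrees = 1.064651 rad
cos(61 deg) = 0.4848
sin(61 deg) = 0.8746
exp(theta*B) = 0.4848 + 0.8746*B


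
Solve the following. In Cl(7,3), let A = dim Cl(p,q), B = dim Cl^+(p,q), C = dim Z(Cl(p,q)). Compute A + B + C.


n = 7 + 3 = 10
Total dim = 2^10 = 1024
Even subalgebra dim = 2^9 = 512
n is even, so center dim = 1
Sum = 1024 + 512 + 1 = 1537


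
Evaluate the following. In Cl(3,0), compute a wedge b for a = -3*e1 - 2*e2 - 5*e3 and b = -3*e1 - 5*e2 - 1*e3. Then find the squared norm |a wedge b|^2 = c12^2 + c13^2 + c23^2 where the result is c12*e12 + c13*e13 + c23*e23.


a wedge b = (a1*b2 - a2*b1)*e12 + (a1*b3 - a3*b1)*e13 + (a2*b3 - a3*b2)*e23
e12 coeff: (-3)*(-5) - (-2)*(-3) = 15 - 6 = 9
e13 coeff: (-3)*(-1) - (-5)*(-3) = 3 - 15 = -12
e23 coeff: (-2)*(-1) - (-5)*(-5) = 2 - 25 = -23
|a wedge b|^2 = 9^2 + (-12)^2 + (-23)^2
= 81 + 144 + 529
= 754


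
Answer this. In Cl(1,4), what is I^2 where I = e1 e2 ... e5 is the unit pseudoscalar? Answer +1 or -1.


The pseudoscalar I = e1...e_n (product of all n generators) of Cl(p,q) satisfies I^2 = (-1)^(q + n(n-1)/2).
p = 1, q = 4, n = p + q = 5
n(n-1)/2 = 5 * 4 / 2 = 10
Exponent = q + n(n-1)/2 = 4 + 10 = 14
I^2 = (-1)^14 = +1


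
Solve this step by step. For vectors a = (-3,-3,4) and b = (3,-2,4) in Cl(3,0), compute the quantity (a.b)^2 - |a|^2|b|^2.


a . b = (-3)*3 + (-3)*(-2) + 4*4
= -9 + 6 + 16 = 13
|a|^2 = (-3)^2 + (-3)^2 + 4^2 = 34
|b|^2 = 3^2 + (-2)^2 + 4^2 = 29
(a.b)^2 = 13^2 = 169
|a|^2 * |b|^2 = 34 * 29 = 986
Result = 169 - 986 = -817


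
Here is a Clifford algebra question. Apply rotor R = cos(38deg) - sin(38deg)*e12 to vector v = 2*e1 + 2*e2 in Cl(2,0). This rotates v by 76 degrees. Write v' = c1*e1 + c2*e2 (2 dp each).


Rotor R = cos(38deg) - sin(38deg)*e12
Rotation angle theta = 2 * 38 = 76 degrees
v' = R*v*~R rotates v by theta.
cos(76deg) = 0.2419, sin(76deg) = 0.9703
v'_1 = 2*cos(76deg) - 2*sin(76deg)
= 2*0.2419 - 2*0.9703
= -1.46
v'_2 = 2*sin(76deg) + 2*cos(76deg)
= 2*0.9703 + 2*0.2419
= 2.42
v' = -1.46*e1 + 2.42*e2


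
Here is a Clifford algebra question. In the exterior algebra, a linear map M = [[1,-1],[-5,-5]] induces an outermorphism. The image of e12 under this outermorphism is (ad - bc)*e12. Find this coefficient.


The outermorphism of a linear map f sends e1^e2 to f(e1)^f(e2).
f(e1) = 1*e1 - 5*e2
f(e2) = -1*e1 - 5*e2
f(e1) ^ f(e2) = (1*e1 - 5*e2) ^ (-1*e1 - 5*e2)
= 1*(-5)*e12 + (-5)*(-1)*e21
= (-5 - 5)*e12
= -10*e12
Coefficient = -10


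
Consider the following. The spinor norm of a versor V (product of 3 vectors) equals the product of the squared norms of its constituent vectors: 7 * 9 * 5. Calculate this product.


Spinor norm N(V) = |v1|^2 * |v2|^2 * ... * |v3|^2
= 7 * 9 * 5
Running product: 7, 63, 315
N(V) = 315


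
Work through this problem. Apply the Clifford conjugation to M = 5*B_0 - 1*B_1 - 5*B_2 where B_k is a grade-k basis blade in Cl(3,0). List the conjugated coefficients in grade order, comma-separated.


Clifford conjugate sign for grade k: (-1)^(k(k+1)/2)
Grade 0: (-1)^(0*1/2) = (-1)^0 = 1, coeff 5 -> 5
Grade 1: (-1)^(1*2/2) = (-1)^1 = -1, coeff -1 -> 1
Grade 2: (-1)^(2*3/2) = (-1)^3 = -1, coeff -5 -> 5
Conjugated coefficients: 5, 1, 5


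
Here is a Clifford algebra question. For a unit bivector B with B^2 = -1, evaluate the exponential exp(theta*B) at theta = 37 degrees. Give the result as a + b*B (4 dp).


For a unit bivector B with B^2 = -1, the exponential series gives
e^(theta*B) = cos(theta) + sin(theta)*B (the GA analogue of Euler's formula).
theta = 37 degrees = 0.645772 rad
cos(37 deg) = 0.7986
sin(37 deg) = 0.6018
exp(theta*B) = 0.7986 + 0.6018*B


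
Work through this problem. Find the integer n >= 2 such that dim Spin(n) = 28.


dim Spin(n) = dim so(n) = n(n-1)/2.
Solve n(n-1)/2 = 28, i.e. n^2 - n - 56 = 0.
Discriminant = 1 + 8*28 = 225
n = (1 + sqrt(225))/2 = (1 + 15)/2 = 8


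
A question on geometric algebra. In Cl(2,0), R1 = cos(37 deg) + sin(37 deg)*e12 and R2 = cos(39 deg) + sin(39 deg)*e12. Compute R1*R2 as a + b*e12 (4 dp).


Same-plane rotors commute and their half-angles add:
R1*R2 = cos(a1 + a2) + sin(a1 + a2)*e12.
a1 + a2 = 37 + 39 = 76 deg
cos(76 deg) = 0.2419
sin(76 deg) = 0.9703
R1*R2 = 0.2419 + 0.9703*e12


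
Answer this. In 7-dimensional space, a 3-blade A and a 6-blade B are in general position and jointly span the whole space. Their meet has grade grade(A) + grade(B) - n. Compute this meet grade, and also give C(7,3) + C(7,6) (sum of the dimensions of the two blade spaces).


Meet grade = grade(A) + grade(B) - n
= 3 + 6 - 7 = 2
C(7,3) = 35
C(7,6) = 7
dim_A + dim_B = 35 + 7 = 42


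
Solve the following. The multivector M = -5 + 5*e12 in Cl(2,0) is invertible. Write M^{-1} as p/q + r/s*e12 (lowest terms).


M = -5 + 5*e12, where e12^2 = -1.
Since M commutes with its reverse ~M = a - b*e12, M * ~M = a^2 - b^2*e12^2 = a^2 + b^2.
So M^{-1} = ~M / (a^2 + b^2) = (a - b*e12)/(a^2 + b^2).
a^2 + b^2 = 25 + 25 = 50
Scalar part = -5/50 = -1/10
Bivector coeff = -5/50 = -1/10
M^{-1} = -1/10 - 1/10*e12


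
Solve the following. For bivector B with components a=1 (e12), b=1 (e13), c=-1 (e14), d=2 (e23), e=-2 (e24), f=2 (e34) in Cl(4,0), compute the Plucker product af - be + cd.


Plucker relation: af - be + cd
a*f = 1*2 = 2
b*e = 1*(-2) = -2
c*d = (-1)*2 = -2
af - be + cd = 2 - (-2) + (-2)
= 2


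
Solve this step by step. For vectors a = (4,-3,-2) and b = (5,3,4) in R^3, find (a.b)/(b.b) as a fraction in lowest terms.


Projection coefficient = (a . b) / (b . b)
a . b = 4*5 + (-3)*3 + (-2)*4
= 20 + (-9) + (-8) = 3
b . b = 5^2 + 3^2 + 4^2
= 25 + 9 + 16 = 50
Coefficient = 3/50
In lowest terms: 3/50


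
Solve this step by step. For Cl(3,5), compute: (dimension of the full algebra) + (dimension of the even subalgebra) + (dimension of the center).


n = 3 + 5 = 8
Total dim = 2^8 = 256
Even subalgebra dim = 2^7 = 128
n is even, so center dim = 1
Sum = 256 + 128 + 1 = 385


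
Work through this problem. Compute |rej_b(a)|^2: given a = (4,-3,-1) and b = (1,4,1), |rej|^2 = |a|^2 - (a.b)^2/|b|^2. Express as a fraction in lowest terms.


|a|^2 = 4^2 + (-3)^2 + (-1)^2 = 26
|b|^2 = 1^2 + 4^2 + 1^2 = 18
a . b = 4*1 + (-3)*4 + (-1)*1 = -9
(a.b)^2 = (-9)^2 = 81
|rej|^2 = 26 - 81/18
= (468 - 81)/18
= 387/18
In lowest terms: 43/2


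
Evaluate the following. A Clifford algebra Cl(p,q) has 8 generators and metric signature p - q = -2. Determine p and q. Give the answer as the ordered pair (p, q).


We need p + q = 8 and p - q = -2.
Adding: 2p = 8 + (-2) = 6, so p = 3.
Then q = 8 - 3 = 5.
(p, q) = (3, 5)


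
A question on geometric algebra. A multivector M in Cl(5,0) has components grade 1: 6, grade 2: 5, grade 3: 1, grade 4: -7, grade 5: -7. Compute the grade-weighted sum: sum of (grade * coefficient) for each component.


Grade-weighted sum = sum of grade_k * coefficient_k
1*6 = 6
2*5 = 10
3*1 = 3
4*(-7) = -28
5*(-7) = -35
Total = 6 + 10 + 3 + (-28) + (-35) = -44


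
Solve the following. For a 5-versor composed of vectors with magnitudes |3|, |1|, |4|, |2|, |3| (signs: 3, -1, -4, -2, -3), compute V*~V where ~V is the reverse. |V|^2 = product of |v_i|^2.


Each vector v_i has |v_i|^2 = s_i^2
Squared scales: 3^2 = 9, (-1)^2 = 1, (-4)^2 = 16, (-2)^2 = 4, (-3)^2 = 9
|V|^2 = 9 * 1 * 16 * 4 * 9
= 5184


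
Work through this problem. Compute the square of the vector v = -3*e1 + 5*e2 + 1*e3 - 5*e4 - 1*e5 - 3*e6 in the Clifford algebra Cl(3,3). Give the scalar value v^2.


v^2 = sum of c_i^2 * e_i^2
Positive signature terms (e_i^2 = +1): (-3)^2 + 5^2 + 1^2 = 35
Negative signature terms (e_j^2 = -1): (-5)^2 + (-1)^2 + (-3)^2 = 35
v^2 = 35 - 35 = 0


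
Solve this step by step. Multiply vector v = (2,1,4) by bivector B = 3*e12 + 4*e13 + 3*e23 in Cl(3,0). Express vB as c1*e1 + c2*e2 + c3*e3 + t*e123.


vB has grade-1 (vector) and grade-3 (trivector) parts: vB = (v _| B) + (v ^ B).
Vector part <vB>_1:
  e1: -v2*b12 - v3*b13 = -(1)*(3) - (4)*(4) = -19
  e2: v1*b12 - v3*b23 = (2)*(3) - (4)*(3) = -6
  e3: v1*b13 + v2*b23 = (2)*(4) + (1)*(3) = 11
Trivector part <vB>_3:
  e123: v1*b23 - v2*b13 + v3*b12 = (2)*(3) - (1)*(4) + (4)*(3) = 14
vB = -19*e1 - 6*e2 + 11*e3 + 14*e123


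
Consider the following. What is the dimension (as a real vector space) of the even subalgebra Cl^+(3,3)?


Even subalgebra dimension = 2^(n-1)
n = 3 + 3 = 6
2^(6 - 1) = 2^5 = 32
Verification: sum of C(6,k) for even k = 1 + 15 + 15 + 1 = 32
Result = 32


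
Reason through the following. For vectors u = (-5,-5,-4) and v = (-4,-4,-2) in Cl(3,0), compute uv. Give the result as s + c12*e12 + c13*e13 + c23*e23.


In Cl(3,0): e_i^2 = 1, e_ie_j = -e_je_i for i != j.
Scalar part = u . v = (-5)*(-4) + (-5)*(-4) + (-4)*(-2)
= 20 + 20 + 8 = 48
e12 coeff = (-5)*(-4) - (-5)*(-4) = 20 - 20 = 0
e13 coeff = (-5)*(-2) - (-4)*(-4) = 10 - 16 = -6
e23 coeff = (-5)*(-2) - (-4)*(-4) = 10 - 16 = -6
uv = 48 + 0*e12 - 6*e13 - 6*e23


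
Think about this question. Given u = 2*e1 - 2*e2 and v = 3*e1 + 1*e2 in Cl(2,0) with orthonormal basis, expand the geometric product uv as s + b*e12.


Expand: (2*e1 - 2*e2)(3*e1 + 1*e2)
= 2*3*e1e1 + 2*1*e1e2 + (-2)*3*e2e1 + (-2)*1*e2e2
Using e1^2 = e2^2 = 1, e2e1 = -e1e2:
Scalar part s = 2*3 + (-2)*1 = 6 + (-2) = 4
Bivector part b = 2*1 - (-2)*3 = 2 - (-6) = 8
uv = 4 + 8*e12


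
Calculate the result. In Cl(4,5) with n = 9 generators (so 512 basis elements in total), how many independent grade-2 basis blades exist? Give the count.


Number of grade-k basis blades in Cl(p,q) with n = p + q is C(n, k).
n = 4 + 5 = 9
C(9, 2) = 9! / (2! * 7!)
= 362880 / (2 * 5040)
= 36


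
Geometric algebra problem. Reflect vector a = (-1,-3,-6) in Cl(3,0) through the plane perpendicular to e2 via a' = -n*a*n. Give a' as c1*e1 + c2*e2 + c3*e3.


Reflection formula: a' = -n*a*n, with n = e2 (unit vector, n^2 = 1).
For reflection through hyperplane perp to e2:
The component along e2 flips sign, others stay.
a = (-1, -3, -6)
a' = (-1, 3, -6)
a' = -1*e1 + 3*e2 - 6*e3


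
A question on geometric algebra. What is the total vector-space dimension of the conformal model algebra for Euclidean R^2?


The conformal model of R^2 uses Cl(3,1): the 2 Euclidean generators plus two extra orthogonal generators e+ (e+^2 = +1) and e- (e-^2 = -1), from which the null vectors e0, einf are built.
Number of generators m = 2 + 2 = 4.
dim Cl(p,q) = 2^m = 2^4 = 16


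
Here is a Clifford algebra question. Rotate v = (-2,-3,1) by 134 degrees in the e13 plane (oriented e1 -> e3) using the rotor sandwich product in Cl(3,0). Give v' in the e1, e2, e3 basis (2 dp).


Rotor R = cos(67deg) - sin(67deg)*e13
Rotation angle theta = 2 * 67 = 134 degrees in the e13 plane (e1 -> e3).
The component perpendicular to the plane (e2) is invariant: v'_2 = v2 = -3.00
cos(134deg) = -0.6947, sin(134deg) = 0.7193
v'_1 = v1*cos(theta) - v3*sin(theta) = -2*(-0.6947) - 1*0.7193 = 0.67
v'_3 = v1*sin(theta) + v3*cos(theta) = -2*0.7193 + 1*(-0.6947) = -2.13
v' = 0.67*e1 - 3.00*e2 - 2.13*e3


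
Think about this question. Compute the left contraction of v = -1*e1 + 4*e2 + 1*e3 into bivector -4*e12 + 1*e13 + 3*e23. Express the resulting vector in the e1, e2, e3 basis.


Left contraction v _| B = <vB>_1 (grade-1 part of the geometric product vB).
Using e1_|e12 = e2, e2_|e12 = -e1, e1_|e13 = e3, e3_|e13 = -e1, e2_|e23 = e3, e3_|e23 = -e2:
e1 coeff: -v2*b12 - v3*b13 = -(4)*(-4) - (1)*(1) = 15
e2 coeff: v1*b12 - v3*b23 = (-1)*(-4) - (1)*(3) = 1
e3 coeff: v1*b13 + v2*b23 = (-1)*(1) + (4)*(3) = 11
v _| B = 15*e1 + 1*e2 + 11*e3


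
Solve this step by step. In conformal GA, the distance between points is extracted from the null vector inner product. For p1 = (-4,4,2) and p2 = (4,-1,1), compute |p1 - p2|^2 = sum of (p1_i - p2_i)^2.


p1 - p2 = (-8, 5, 1)
|p1 - p2|^2 = (-8)^2 + 5^2 + 1^2
= 64 + 25 + 1
= 90


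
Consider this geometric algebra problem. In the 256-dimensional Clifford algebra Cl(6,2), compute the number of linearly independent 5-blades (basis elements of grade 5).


Number of grade-k basis blades in Cl(p,q) with n = p + q is C(n, k).
n = 6 + 2 = 8
C(8, 5) = 8! / (5! * 3!)
= 40320 / (120 * 6)
= 56


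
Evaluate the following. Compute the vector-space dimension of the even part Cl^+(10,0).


Even subalgebra dimension = 2^(n-1)
n = 10 + 0 = 10
2^(10 - 1) = 2^9 = 512
Verification: sum of C(10,k) for even k = 1 + 45 + 210 + 210 + 45 + 1 = 512
Result = 512


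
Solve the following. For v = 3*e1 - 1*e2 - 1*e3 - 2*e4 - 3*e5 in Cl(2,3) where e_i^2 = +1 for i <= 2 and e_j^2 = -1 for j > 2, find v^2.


v^2 = sum of c_i^2 * e_i^2
Positive signature terms (e_i^2 = +1): 3^2 + (-1)^2 = 10
Negative signature terms (e_j^2 = -1): (-1)^2 + (-2)^2 + (-3)^2 = 14
v^2 = 10 - 14 = -4


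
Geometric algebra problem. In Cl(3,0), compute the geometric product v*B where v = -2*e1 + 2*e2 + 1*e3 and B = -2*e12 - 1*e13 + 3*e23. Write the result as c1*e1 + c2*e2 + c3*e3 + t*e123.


vB has grade-1 (vector) and grade-3 (trivector) parts: vB = (v _| B) + (v ^ B).
Vector part <vB>_1:
  e1: -v2*b12 - v3*b13 = -(2)*(-2) - (1)*(-1) = 5
  e2: v1*b12 - v3*b23 = (-2)*(-2) - (1)*(3) = 1
  e3: v1*b13 + v2*b23 = (-2)*(-1) + (2)*(3) = 8
Trivector part <vB>_3:
  e123: v1*b23 - v2*b13 + v3*b12 = (-2)*(3) - (2)*(-1) + (1)*(-2) = -6
vB = 5*e1 + 1*e2 + 8*e3 - 6*e123


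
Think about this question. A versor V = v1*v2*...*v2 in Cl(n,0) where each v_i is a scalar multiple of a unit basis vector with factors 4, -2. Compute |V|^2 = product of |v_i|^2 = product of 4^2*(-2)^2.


Each vector v_i has |v_i|^2 = s_i^2
Squared scales: 4^2 = 16, (-2)^2 = 4
|V|^2 = 16 * 4
= 64


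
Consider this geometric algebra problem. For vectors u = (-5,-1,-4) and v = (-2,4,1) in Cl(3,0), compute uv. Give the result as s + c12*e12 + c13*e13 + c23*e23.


In Cl(3,0): e_i^2 = 1, e_ie_j = -e_je_i for i != j.
Scalar part = u . v = (-5)*(-2) + (-1)*4 + (-4)*1
= 10 + (-4) + (-4) = 2
e12 coeff = (-5)*4 - (-1)*(-2) = -20 - 2 = -22
e13 coeff = (-5)*1 - (-4)*(-2) = -5 - 8 = -13
e23 coeff = (-1)*1 - (-4)*4 = -1 - (-16) = 15
uv = 2 - 22*e12 - 13*e13 + 15*e23


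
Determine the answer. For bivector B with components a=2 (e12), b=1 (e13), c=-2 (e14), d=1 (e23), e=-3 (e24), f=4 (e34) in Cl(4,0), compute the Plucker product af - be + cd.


Plucker relation: af - be + cd
a*f = 2*4 = 8
b*e = 1*(-3) = -3
c*d = (-2)*1 = -2
af - be + cd = 8 - (-3) + (-2)
= 9


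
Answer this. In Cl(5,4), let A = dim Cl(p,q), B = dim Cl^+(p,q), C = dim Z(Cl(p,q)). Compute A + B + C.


n = 5 + 4 = 9
Total dim = 2^9 = 512
Even subalgebra dim = 2^8 = 256
n is odd, so center dim = 2
Sum = 512 + 256 + 2 = 770


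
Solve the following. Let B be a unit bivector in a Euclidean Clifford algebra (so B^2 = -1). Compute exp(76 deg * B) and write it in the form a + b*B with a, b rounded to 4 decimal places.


For a unit bivector B with B^2 = -1, the exponential series gives
e^(theta*B) = cos(theta) + sin(theta)*B (the GA analogue of Euler's formula).
theta = 76 degrees = 1.32645 rad
cos(76 deg) = 0.2419
sin(76 deg) = 0.9703
exp(theta*B) = 0.2419 + 0.9703*B


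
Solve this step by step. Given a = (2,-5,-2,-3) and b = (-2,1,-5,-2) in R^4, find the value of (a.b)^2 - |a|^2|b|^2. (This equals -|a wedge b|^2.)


a . b = 2*(-2) + (-5)*1 + (-2)*(-5) + (-3)*(-2)
= -4 + (-5) + 10 + 6 = 7
|a|^2 = 2^2 + (-5)^2 + (-2)^2 + (-3)^2 = 42
|b|^2 = (-2)^2 + 1^2 + (-5)^2 + (-2)^2 = 34
(a.b)^2 = 7^2 = 49
|a|^2 * |b|^2 = 42 * 34 = 1428
Result = 49 - 1428 = -1379


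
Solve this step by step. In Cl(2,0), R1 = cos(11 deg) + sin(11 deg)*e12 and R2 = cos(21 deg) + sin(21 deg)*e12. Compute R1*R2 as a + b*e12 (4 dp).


Same-plane rotors commute and their half-angles add:
R1*R2 = cos(a1 + a2) + sin(a1 + a2)*e12.
a1 + a2 = 11 + 21 = 32 deg
cos(32 deg) = 0.8480
sin(32 deg) = 0.5299
R1*R2 = 0.8480 + 0.5299*e12


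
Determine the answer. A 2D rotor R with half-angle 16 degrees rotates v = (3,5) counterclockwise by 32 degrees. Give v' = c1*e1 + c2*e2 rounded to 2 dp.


Rotor R = cos(16deg) - sin(16deg)*e12
Rotation angle theta = 2 * 16 = 32 degrees
v' = R*v*~R rotates v by theta.
cos(32deg) = 0.8480, sin(32deg) = 0.5299
v'_1 = 3*cos(32deg) - 5*sin(32deg)
= 3*0.8480 - 5*0.5299
= -0.11
v'_2 = 3*sin(32deg) + 5*cos(32deg)
= 3*0.5299 + 5*0.8480
= 5.83
v' = -0.11*e1 + 5.83*e2


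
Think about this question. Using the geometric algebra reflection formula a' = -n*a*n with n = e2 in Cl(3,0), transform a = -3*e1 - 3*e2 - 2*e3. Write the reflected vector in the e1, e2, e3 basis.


Reflection formula: a' = -n*a*n, with n = e2 (unit vector, n^2 = 1).
For reflection through hyperplane perp to e2:
The component along e2 flips sign, others stay.
a = (-3, -3, -2)
a' = (-3, 3, -2)
a' = -3*e1 + 3*e2 - 2*e3


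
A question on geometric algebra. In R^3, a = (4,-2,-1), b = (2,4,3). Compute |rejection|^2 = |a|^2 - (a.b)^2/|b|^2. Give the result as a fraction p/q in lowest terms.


|a|^2 = 4^2 + (-2)^2 + (-1)^2 = 21
|b|^2 = 2^2 + 4^2 + 3^2 = 29
a . b = 4*2 + (-2)*4 + (-1)*3 = -3
(a.b)^2 = (-3)^2 = 9
|rej|^2 = 21 - 9/29
= (609 - 9)/29
= 600/29
In lowest terms: 600/29


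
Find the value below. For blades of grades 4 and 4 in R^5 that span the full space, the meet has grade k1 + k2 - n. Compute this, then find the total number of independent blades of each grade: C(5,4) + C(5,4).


Meet grade = grade(A) + grade(B) - n
= 4 + 4 - 5 = 3
C(5,4) = 5
C(5,4) = 5
dim_A + dim_B = 5 + 5 = 10


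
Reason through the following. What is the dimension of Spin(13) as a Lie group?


Spin(n) double-covers SO(n); both have Lie algebra so(n) of dimension n(n-1)/2.
n = 13
n(n-1) = 13 * 12 = 156
dim Spin(13) = 156/2 = 78


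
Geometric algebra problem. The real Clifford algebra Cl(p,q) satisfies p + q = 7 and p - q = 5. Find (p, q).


We need p + q = 7 and p - q = 5.
Adding: 2p = 7 + 5 = 12, so p = 6.
Then q = 7 - 6 = 1.
(p, q) = (6, 1)


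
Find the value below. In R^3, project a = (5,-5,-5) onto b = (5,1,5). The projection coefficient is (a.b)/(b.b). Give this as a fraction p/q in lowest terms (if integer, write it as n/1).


Projection coefficient = (a . b) / (b . b)
a . b = 5*5 + (-5)*1 + (-5)*5
= 25 + (-5) + (-25) = -5
b . b = 5^2 + 1^2 + 5^2
= 25 + 1 + 25 = 51
Coefficient = -5/51
In lowest terms: -5/51


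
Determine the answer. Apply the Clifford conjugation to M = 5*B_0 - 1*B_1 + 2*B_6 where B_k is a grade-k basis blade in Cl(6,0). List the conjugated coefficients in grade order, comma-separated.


Clifford conjugate sign for grade k: (-1)^(k(k+1)/2)
Grade 0: (-1)^(0*1/2) = (-1)^0 = 1, coeff 5 -> 5
Grade 1: (-1)^(1*2/2) = (-1)^1 = -1, coeff -1 -> 1
Grade 6: (-1)^(6*7/2) = (-1)^21 = -1, coeff 2 -> -2
Conjugated coefficients: 5, 1, -2


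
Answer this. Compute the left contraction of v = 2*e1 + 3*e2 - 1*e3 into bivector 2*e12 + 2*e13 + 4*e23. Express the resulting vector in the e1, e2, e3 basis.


Left contraction v _| B = <vB>_1 (grade-1 part of the geometric product vB).
Using e1_|e12 = e2, e2_|e12 = -e1, e1_|e13 = e3, e3_|e13 = -e1, e2_|e23 = e3, e3_|e23 = -e2:
e1 coeff: -v2*b12 - v3*b13 = -(3)*(2) - (-1)*(2) = -4
e2 coeff: v1*b12 - v3*b23 = (2)*(2) - (-1)*(4) = 8
e3 coeff: v1*b13 + v2*b23 = (2)*(2) + (3)*(4) = 16
v _| B = -4*e1 + 8*e2 + 16*e3


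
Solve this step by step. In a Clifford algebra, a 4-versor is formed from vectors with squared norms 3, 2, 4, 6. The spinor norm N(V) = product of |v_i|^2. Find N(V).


Spinor norm N(V) = |v1|^2 * |v2|^2 * ... * |v4|^2
= 3 * 2 * 4 * 6
Running product: 3, 6, 24, 144
N(V) = 144


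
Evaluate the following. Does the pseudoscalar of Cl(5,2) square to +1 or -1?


The pseudoscalar I = e1...e_n (product of all n generators) of Cl(p,q) satisfies I^2 = (-1)^(q + n(n-1)/2).
p = 5, q = 2, n = p + q = 7
n(n-1)/2 = 7 * 6 / 2 = 21
Exponent = q + n(n-1)/2 = 2 + 21 = 23
I^2 = (-1)^23 = -1


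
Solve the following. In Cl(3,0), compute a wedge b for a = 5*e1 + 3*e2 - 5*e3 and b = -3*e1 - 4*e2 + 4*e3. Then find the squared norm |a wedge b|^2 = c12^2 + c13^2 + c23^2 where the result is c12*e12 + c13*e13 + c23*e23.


a wedge b = (a1*b2 - a2*b1)*e12 + (a1*b3 - a3*b1)*e13 + (a2*b3 - a3*b2)*e23
e12 coeff: 5*(-4) - 3*(-3) = -20 - (-9) = -11
e13 coeff: 5*4 - (-5)*(-3) = 20 - 15 = 5
e23 coeff: 3*4 - (-5)*(-4) = 12 - 20 = -8
|a wedge b|^2 = (-11)^2 + 5^2 + (-8)^2
= 121 + 25 + 64
= 210


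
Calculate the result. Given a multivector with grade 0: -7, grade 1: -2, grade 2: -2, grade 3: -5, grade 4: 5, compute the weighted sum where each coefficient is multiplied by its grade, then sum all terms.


Grade-weighted sum = sum of grade_k * coefficient_k
0*(-7) = 0
1*(-2) = -2
2*(-2) = -4
3*(-5) = -15
4*5 = 20
Total = 0 + (-2) + (-4) + (-15) + 20 = -1


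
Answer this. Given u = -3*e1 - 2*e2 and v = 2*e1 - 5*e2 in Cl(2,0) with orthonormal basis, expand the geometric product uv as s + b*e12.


Expand: (-3*e1 - 2*e2)(2*e1 - 5*e2)
= (-3)*2*e1e1 + (-3)*(-5)*e1e2 + (-2)*2*e2e1 + (-2)*(-5)*e2e2
Using e1^2 = e2^2 = 1, e2e1 = -e1e2:
Scalar part s = (-3)*2 + (-2)*(-5) = -6 + 10 = 4
Bivector part b = (-3)*(-5) - (-2)*2 = 15 - (-4) = 19
uv = 4 + 19*e12


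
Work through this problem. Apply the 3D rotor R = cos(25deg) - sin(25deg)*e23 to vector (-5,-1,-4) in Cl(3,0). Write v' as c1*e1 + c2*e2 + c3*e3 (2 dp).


Rotor R = cos(25deg) - sin(25deg)*e23
Rotation angle theta = 2 * 25 = 50 degrees in the e23 plane (e2 -> e3).
The component perpendicular to the plane (e1) is invariant: v'_1 = v1 = -5.00
cos(50deg) = 0.6428, sin(50deg) = 0.7660
v'_2 = v2*cos(theta) - v3*sin(theta) = -1*0.6428 - (-4)*0.7660 = 2.42
v'_3 = v2*sin(theta) + v3*cos(theta) = -1*0.7660 + (-4)*0.6428 = -3.34
v' = -5.00*e1 + 2.42*e2 - 3.34*e3


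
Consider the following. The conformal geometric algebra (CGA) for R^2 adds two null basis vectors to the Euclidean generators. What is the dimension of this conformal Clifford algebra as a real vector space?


The conformal model of R^2 uses Cl(3,1): the 2 Euclidean generators plus two extra orthogonal generators e+ (e+^2 = +1) and e- (e-^2 = -1), from which the null vectors e0, einf are built.
Number of generators m = 2 + 2 = 4.
dim Cl(p,q) = 2^m = 2^4 = 16


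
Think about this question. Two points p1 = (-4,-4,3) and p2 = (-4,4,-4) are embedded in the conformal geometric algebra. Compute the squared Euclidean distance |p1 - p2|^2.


p1 - p2 = (0, -8, 7)
|p1 - p2|^2 = 0^2 + (-8)^2 + 7^2
= 0 + 64 + 49
= 113


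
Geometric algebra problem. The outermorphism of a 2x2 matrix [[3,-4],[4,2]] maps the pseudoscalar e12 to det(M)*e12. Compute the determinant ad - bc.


The outermorphism of a linear map f sends e1^e2 to f(e1)^f(e2).
f(e1) = 3*e1 + 4*e2
f(e2) = -4*e1 + 2*e2
f(e1) ^ f(e2) = (3*e1 + 4*e2) ^ (-4*e1 + 2*e2)
= 3*2*e12 + 4*(-4)*e21
= (6 - (-16))*e12
= 22*e12
Coefficient = 22


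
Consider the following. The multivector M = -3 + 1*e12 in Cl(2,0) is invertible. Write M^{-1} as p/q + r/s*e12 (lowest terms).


M = -3 + 1*e12, where e12^2 = -1.
Since M commutes with its reverse ~M = a - b*e12, M * ~M = a^2 - b^2*e12^2 = a^2 + b^2.
So M^{-1} = ~M / (a^2 + b^2) = (a - b*e12)/(a^2 + b^2).
a^2 + b^2 = 9 + 1 = 10
Scalar part = -3/10 = -3/10
Bivector coeff = -1/10 = -1/10
M^{-1} = -3/10 - 1/10*e12


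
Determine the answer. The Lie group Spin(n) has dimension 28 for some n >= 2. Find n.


dim Spin(n) = dim so(n) = n(n-1)/2.
Solve n(n-1)/2 = 28, i.e. n^2 - n - 56 = 0.
Discriminant = 1 + 8*28 = 225
n = (1 + sqrt(225))/2 = (1 + 15)/2 = 8


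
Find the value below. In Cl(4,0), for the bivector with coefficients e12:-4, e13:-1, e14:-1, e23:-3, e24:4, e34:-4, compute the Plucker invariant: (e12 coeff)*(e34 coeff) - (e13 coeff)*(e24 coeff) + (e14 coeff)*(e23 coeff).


Plucker relation: af - be + cd
a*f = (-4)*(-4) = 16
b*e = (-1)*4 = -4
c*d = (-1)*(-3) = 3
af - be + cd = 16 - (-4) + 3
= 23


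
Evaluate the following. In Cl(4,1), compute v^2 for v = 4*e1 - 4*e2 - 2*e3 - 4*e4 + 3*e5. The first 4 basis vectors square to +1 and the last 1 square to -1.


v^2 = sum of c_i^2 * e_i^2
Positive signature terms (e_i^2 = +1): 4^2 + (-4)^2 + (-2)^2 + (-4)^2 = 52
Negative signature terms (e_j^2 = -1): 3^2 = 9
v^2 = 52 - 9 = 43


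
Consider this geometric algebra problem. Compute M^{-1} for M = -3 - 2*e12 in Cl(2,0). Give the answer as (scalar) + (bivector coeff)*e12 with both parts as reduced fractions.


M = -3 - 2*e12, where e12^2 = -1.
Since M commutes with its reverse ~M = a - b*e12, M * ~M = a^2 - b^2*e12^2 = a^2 + b^2.
So M^{-1} = ~M / (a^2 + b^2) = (a - b*e12)/(a^2 + b^2).
a^2 + b^2 = 9 + 4 = 13
Scalar part = -3/13 = -3/13
Bivector coeff = 2/13 = 2/13
M^{-1} = -3/13 + 2/13*e12


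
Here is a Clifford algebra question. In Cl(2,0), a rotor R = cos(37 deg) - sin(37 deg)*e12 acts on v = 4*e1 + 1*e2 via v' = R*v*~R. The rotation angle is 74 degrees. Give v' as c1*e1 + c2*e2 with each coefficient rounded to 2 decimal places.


Rotor R = cos(37deg) - sin(37deg)*e12
Rotation angle theta = 2 * 37 = 74 degrees
v' = R*v*~R rotates v by theta.
cos(74deg) = 0.2756, sin(74deg) = 0.9613
v'_1 = 4*cos(74deg) - 1*sin(74deg)
= 4*0.2756 - 1*0.9613
= 0.14
v'_2 = 4*sin(74deg) + 1*cos(74deg)
= 4*0.9613 + 1*0.2756
= 4.12
v' = 0.14*e1 + 4.12*e2


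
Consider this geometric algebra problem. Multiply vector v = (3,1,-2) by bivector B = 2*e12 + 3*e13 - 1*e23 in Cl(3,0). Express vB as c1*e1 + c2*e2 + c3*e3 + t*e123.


vB has grade-1 (vector) and grade-3 (trivector) parts: vB = (v _| B) + (v ^ B).
Vector part <vB>_1:
  e1: -v2*b12 - v3*b13 = -(1)*(2) - (-2)*(3) = 4
  e2: v1*b12 - v3*b23 = (3)*(2) - (-2)*(-1) = 4
  e3: v1*b13 + v2*b23 = (3)*(3) + (1)*(-1) = 8
Trivector part <vB>_3:
  e123: v1*b23 - v2*b13 + v3*b12 = (3)*(-1) - (1)*(3) + (-2)*(2) = -10
vB = 4*e1 + 4*e2 + 8*e3 - 10*e123


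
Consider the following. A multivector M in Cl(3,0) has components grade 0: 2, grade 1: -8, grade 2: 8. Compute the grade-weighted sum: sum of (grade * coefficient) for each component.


Grade-weighted sum = sum of grade_k * coefficient_k
0*2 = 0
1*(-8) = -8
2*8 = 16
Total = 0 + (-8) + 16 = 8


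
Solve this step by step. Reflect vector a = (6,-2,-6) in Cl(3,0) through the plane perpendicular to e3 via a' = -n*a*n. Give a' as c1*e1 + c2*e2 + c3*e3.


Reflection formula: a' = -n*a*n, with n = e3 (unit vector, n^2 = 1).
For reflection through hyperplane perp to e3:
The component along e3 flips sign, others stay.
a = (6, -2, -6)
a' = (6, -2, 6)
a' = 6*e1 - 2*e2 + 6*e3


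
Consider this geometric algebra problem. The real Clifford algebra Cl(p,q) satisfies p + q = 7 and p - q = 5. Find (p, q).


We need p + q = 7 and p - q = 5.
Adding: 2p = 7 + 5 = 12, so p = 6.
Then q = 7 - 6 = 1.
(p, q) = (6, 1)


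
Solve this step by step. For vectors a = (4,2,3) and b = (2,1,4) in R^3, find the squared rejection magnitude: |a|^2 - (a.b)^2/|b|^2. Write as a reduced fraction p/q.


|a|^2 = 4^2 + 2^2 + 3^2 = 29
|b|^2 = 2^2 + 1^2 + 4^2 = 21
a . b = 4*2 + 2*1 + 3*4 = 22
(a.b)^2 = 22^2 = 484
|rej|^2 = 29 - 484/21
= (609 - 484)/21
= 125/21
In lowest terms: 125/21


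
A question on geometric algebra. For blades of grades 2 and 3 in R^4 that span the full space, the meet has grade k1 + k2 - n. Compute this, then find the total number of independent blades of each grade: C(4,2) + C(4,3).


Meet grade = grade(A) + grade(B) - n
= 2 + 3 - 4 = 1
C(4,2) = 6
C(4,3) = 4
dim_A + dim_B = 6 + 4 = 10


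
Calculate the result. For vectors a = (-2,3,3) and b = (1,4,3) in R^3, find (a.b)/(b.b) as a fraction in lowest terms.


Projection coefficient = (a . b) / (b . b)
a . b = (-2)*1 + 3*4 + 3*3
= -2 + 12 + 9 = 19
b . b = 1^2 + 4^2 + 3^2
= 1 + 16 + 9 = 26
Coefficient = 19/26
In lowest terms: 19/26


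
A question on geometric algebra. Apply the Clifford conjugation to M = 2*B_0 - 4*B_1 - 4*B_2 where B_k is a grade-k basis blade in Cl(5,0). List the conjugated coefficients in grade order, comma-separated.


Clifford conjugate sign for grade k: (-1)^(k(k+1)/2)
Grade 0: (-1)^(0*1/2) = (-1)^0 = 1, coeff 2 -> 2
Grade 1: (-1)^(1*2/2) = (-1)^1 = -1, coeff -4 -> 4
Grade 2: (-1)^(2*3/2) = (-1)^3 = -1, coeff -4 -> 4
Conjugated coefficients: 2, 4, 4


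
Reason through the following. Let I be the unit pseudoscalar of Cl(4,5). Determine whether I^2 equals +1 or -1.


The pseudoscalar I = e1...e_n (product of all n generators) of Cl(p,q) satisfies I^2 = (-1)^(q + n(n-1)/2).
p = 4, q = 5, n = p + q = 9
n(n-1)/2 = 9 * 8 / 2 = 36
Exponent = q + n(n-1)/2 = 5 + 36 = 41
I^2 = (-1)^41 = -1


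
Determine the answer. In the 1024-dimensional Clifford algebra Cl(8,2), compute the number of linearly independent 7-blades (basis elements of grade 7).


Number of grade-k basis blades in Cl(p,q) with n = p + q is C(n, k).
n = 8 + 2 = 10
C(10, 7) = 10! / (7! * 3!)
= 3628800 / (5040 * 6)
= 120


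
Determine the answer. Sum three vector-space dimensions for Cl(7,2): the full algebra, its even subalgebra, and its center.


n = 7 + 2 = 9
Total dim = 2^9 = 512
Even subalgebra dim = 2^8 = 256
n is odd, so center dim = 2
Sum = 512 + 256 + 2 = 770


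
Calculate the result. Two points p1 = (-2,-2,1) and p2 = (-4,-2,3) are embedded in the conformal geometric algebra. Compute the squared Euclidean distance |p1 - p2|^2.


p1 - p2 = (2, 0, -2)
|p1 - p2|^2 = 2^2 + 0^2 + (-2)^2
= 4 + 0 + 4
= 8


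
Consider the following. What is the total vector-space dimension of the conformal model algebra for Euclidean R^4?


The conformal model of R^4 uses Cl(5,1): the 4 Euclidean generators plus two extra orthogonal generators e+ (e+^2 = +1) and e- (e-^2 = -1), from which the null vectors e0, einf are built.
Number of generators m = 4 + 2 = 6.
dim Cl(p,q) = 2^m = 2^6 = 64


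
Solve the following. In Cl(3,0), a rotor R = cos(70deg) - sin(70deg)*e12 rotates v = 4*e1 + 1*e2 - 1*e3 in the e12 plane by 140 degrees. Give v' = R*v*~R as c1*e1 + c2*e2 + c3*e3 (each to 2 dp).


Rotor R = cos(70deg) - sin(70deg)*e12
Rotation angle theta = 2 * 70 = 140 degrees in the e12 plane (e1 -> e2).
The component perpendicular to the plane (e3) is invariant: v'_3 = v3 = -1.00
cos(140deg) = -0.7660, sin(140deg) = 0.6428
v'_1 = v1*cos(theta) - v2*sin(theta) = 4*(-0.7660) - 1*0.6428 = -3.71
v'_2 = v1*sin(theta) + v2*cos(theta) = 4*0.6428 + 1*(-0.7660) = 1.81
v' = -3.71*e1 + 1.81*e2 - 1.00*e3


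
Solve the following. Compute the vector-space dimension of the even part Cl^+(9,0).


Even subalgebra dimension = 2^(n-1)
n = 9 + 0 = 9
2^(9 - 1) = 2^8 = 256
Verification: sum of C(9,k) for even k = 1 + 36 + 126 + 84 + 9 = 256
Result = 256


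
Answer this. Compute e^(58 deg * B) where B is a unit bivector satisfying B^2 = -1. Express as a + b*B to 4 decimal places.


For a unit bivector B with B^2 = -1, the exponential series gives
e^(theta*B) = cos(theta) + sin(theta)*B (the GA analogue of Euler's formula).
theta = 58 degrees = 1.012291 rad
cos(58 deg) = 0.5299
sin(58 deg) = 0.8480
exp(theta*B) = 0.5299 + 0.8480*B


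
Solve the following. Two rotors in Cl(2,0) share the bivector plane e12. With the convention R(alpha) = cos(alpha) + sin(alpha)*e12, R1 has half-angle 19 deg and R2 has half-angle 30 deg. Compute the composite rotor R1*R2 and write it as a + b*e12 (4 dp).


Same-plane rotors commute and their half-angles add:
R1*R2 = cos(a1 + a2) + sin(a1 + a2)*e12.
a1 + a2 = 19 + 30 = 49 deg
cos(49 deg) = 0.6561
sin(49 deg) = 0.7547
R1*R2 = 0.6561 + 0.7547*e12


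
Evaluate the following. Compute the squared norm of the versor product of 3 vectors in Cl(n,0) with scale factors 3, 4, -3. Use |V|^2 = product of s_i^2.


Each vector v_i has |v_i|^2 = s_i^2
Squared scales: 3^2 = 9, 4^2 = 16, (-3)^2 = 9
|V|^2 = 9 * 16 * 9
= 1296
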